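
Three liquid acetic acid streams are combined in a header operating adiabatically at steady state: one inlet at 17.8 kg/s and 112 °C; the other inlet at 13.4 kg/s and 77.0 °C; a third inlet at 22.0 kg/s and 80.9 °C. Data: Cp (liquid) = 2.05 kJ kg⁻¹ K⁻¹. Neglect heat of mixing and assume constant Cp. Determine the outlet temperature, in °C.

T_out = 90.3 °C

Adiabatic, steady state ⇒ Σ ṁᵢCp,ᵢ(T_out − Tᵢ) = 0
T_out = Σ ṁᵢCp,ᵢTᵢ / Σ ṁᵢCp,ᵢ
      = 9850.7 / 109.06 = 90.323 °C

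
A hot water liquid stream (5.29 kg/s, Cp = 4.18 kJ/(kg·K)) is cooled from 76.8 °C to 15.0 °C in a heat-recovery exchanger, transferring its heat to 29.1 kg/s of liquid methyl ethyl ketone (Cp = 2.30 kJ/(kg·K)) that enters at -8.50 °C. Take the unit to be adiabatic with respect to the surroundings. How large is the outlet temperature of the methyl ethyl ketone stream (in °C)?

Heat released by hot stream: Q = 5.29 × 4.18 × (76.8 − 15.0) = 1366.5 kJ/s
Energy balance on cold side (adiabatic exchanger): Q = ṁ_c·Cp_c·(T_c,out − T_c,in)
T_c,out = -8.50 + 1366.5/(29.1 × 2.30) = 11.917 °C

T_c,out = 11.9 °C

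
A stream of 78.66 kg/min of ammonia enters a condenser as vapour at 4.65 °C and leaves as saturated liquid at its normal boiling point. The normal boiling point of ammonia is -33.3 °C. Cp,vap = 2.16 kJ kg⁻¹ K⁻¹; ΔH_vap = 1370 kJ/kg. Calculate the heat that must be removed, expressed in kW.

vapour 4.65→-33.3 °C: -81.972 kJ/kg
condensation at -33.3 °C: -1370 kJ/kg
Δh = -81.972 + -1370 = -1452 kJ/kg
Q = ṁ·Δh = 78.66 kg/min × -1452 kJ/kg = -114210 kJ/min
|Q| = 1903.5 kW

Q_c = 1900 kW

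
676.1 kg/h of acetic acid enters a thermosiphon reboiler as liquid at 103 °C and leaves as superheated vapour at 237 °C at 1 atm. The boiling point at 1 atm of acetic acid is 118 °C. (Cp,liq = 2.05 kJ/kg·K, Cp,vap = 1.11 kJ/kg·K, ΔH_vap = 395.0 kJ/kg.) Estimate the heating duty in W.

liquid 103→118 °C: 30.75 kJ/kg
vaporisation at 118 °C: 395 kJ/kg
vapour 118→237 °C: 132.09 kJ/kg
Δh = 30.75 + 395 + 132.09 = 557.84 kJ/kg
Q = ṁ·Δh = 676.1 kg/h × 557.84 kJ/kg = 377160 kJ/h
|Q| = 104.77 kW = 104770 W

Q = 105000 W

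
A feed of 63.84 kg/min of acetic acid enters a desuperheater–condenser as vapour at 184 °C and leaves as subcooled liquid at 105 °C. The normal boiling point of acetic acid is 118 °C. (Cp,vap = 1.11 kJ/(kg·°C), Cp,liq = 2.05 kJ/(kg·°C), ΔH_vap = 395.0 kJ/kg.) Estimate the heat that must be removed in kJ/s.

Q_c = 527 kJ/s

vapour 184→118 °C: -73.26 kJ/kg
condensation at 118 °C: -395 kJ/kg
liquid 118→105 °C: -26.65 kJ/kg
Δh = -73.26 + -395 + -26.65 = -494.91 kJ/kg
Q = ṁ·Δh = 63.84 kg/min × -494.91 kJ/kg = -31595 kJ/min
|Q| = 526.58 kW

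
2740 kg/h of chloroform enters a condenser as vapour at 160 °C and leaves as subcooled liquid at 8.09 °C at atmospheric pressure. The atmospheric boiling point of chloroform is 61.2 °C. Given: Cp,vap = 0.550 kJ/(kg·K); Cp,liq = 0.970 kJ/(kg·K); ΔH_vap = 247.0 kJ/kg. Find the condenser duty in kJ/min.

vapour 160→61.2 °C: -54.34 kJ/kg
condensation at 61.2 °C: -247 kJ/kg
liquid 61.2→8.09 °C: -51.517 kJ/kg
Δh = -54.34 + -247 + -51.517 = -352.86 kJ/kg
Q = ṁ·Δh = 2740 kg/h × -352.86 kJ/kg = -966830 kJ/h
|Q| = 268.56 kW = 16114 kJ/min

Q_c = 16100 kJ/min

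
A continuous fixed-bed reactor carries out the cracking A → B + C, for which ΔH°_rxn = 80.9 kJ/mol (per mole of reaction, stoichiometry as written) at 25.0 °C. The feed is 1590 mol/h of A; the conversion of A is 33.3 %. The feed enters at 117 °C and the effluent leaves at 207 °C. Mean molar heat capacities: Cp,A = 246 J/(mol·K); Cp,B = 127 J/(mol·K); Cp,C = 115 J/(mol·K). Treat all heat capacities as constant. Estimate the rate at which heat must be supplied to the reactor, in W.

Q_in = 21600 W

Extent of reaction ξ = 0.333 × 1590 = 529.47 mol/h
Reaction term: ξ·ΔH°_rxn = 529.47 × 80.9 = 42834 kJ/h
Sensible, feed 117→25 °C: -35985 kJ/h
Outlet flows (mol/h): A 1060.5, B 529.47, C 529.47
Sensible, products 25→207 °C: 70802 kJ/h
Q = ΔH = 77651 kJ/h = 21.57 kW
Heat supplied = 21570 W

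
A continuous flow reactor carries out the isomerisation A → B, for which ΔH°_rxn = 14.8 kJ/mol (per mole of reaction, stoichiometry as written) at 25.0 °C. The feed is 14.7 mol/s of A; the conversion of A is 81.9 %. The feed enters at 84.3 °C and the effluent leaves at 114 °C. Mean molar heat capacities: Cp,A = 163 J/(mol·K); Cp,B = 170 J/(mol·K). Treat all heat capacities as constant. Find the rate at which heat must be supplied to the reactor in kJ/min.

Extent of reaction ξ = 0.819 × 14.7 = 12.039 mol/s
Reaction term: ξ·ΔH°_rxn = 12.039 × 14.8 = 178.18 kJ/s
Sensible, feed 84.3→25 °C: -142.09 kJ/s
Outlet flows (mol/s): A 2.6607, B 12.039
Sensible, products 25→114 °C: 220.75 kJ/s
Q = ΔH = 256.85 kJ/s = 256.85 kW
Heat supplied = 15411 kJ/min

Q_in = 15400 kJ/min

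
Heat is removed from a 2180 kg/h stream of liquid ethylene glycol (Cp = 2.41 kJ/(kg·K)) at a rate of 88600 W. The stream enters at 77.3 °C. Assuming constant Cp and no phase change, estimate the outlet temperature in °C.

T_out = 16.6 °C

Q = 88600 W = 318960 kJ/h
ΔT = Q/(ṁ·Cp) = 318960/(2180×2.41) = 60.71 K
T_out = 77.3 − 60.71 = 16.59 °C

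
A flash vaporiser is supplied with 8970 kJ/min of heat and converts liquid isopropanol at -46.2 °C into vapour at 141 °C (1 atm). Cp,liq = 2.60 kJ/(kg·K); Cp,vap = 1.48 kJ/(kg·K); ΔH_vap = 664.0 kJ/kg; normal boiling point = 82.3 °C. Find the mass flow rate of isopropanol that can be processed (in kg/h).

ṁ = 496 kg/h

Δh = 2.60×(82.3−-46.2) + 664.0 + 1.48×(141−82.3) = 1085 kJ/kg
Q = 8970 kJ/min = 149.5 kJ/s = 538200 kJ/h
ṁ = Q/Δh = 538200 / 1085 = 496.05 kg/h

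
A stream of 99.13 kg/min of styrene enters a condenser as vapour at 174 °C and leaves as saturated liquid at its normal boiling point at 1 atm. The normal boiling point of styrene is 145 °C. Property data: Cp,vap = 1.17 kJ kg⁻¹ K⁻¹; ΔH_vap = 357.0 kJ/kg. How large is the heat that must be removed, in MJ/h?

Q_c = 2330 MJ/h

vapour 174→145 °C: -33.93 kJ/kg
condensation at 145 °C: -357 kJ/kg
Δh = -33.93 + -357 = -390.93 kJ/kg
Q = ṁ·Δh = 99.13 kg/min × -390.93 kJ/kg = -38753 kJ/min
|Q| = 645.88 kW = 2325.2 MJ/h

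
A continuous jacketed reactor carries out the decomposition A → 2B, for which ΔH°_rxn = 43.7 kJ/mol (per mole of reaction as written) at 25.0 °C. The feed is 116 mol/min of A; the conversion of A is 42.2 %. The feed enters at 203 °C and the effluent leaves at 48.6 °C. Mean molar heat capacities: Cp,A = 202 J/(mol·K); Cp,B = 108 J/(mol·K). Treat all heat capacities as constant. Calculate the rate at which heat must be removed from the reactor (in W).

Extent of reaction ξ = 0.422 × 116 = 48.952 mol/min
Reaction term: ξ·ΔH°_rxn = 48.952 × 43.7 = 2139.2 kJ/min
Sensible, feed 203→25 °C: -4170.9 kJ/min
Outlet flows (mol/min): A 67.048, B 97.904
Sensible, products 25→48.6 °C: 569.17 kJ/min
Q = ΔH = -1462.5 kJ/min = -24.375 kW
Heat removed = 24375 W

Q_out = 24400 W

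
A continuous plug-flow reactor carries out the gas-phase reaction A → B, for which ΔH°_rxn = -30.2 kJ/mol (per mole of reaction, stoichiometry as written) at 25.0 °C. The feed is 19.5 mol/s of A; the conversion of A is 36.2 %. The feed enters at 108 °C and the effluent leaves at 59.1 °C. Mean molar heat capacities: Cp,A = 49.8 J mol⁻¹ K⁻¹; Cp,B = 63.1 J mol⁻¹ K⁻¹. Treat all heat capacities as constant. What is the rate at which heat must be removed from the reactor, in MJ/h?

Extent of reaction ξ = 0.362 × 19.5 = 7.059 mol/s
Reaction term: ξ·ΔH°_rxn = 7.059 × -30.2 = -213.18 kJ/s
Sensible, feed 108→25 °C: -80.601 kJ/s
Outlet flows (mol/s): A 12.441, B 7.059
Sensible, products 25→59.1 °C: 36.316 kJ/s
Q = ΔH = -257.47 kJ/s = -257.47 kW
Heat removed = 926.88 MJ/h

Q_out = 927 MJ/h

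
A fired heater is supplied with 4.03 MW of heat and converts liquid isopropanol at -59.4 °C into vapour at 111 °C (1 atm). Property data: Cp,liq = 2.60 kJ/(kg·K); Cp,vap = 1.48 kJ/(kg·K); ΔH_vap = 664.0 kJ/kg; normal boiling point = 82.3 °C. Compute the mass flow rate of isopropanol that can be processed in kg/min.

Δh = 2.60×(82.3−-59.4) + 664.0 + 1.48×(111−82.3) = 1074.9 kJ/kg
Q = 4.03 MW = 4030 kJ/s = 241800 kJ/min
ṁ = Q/Δh = 241800 / 1074.9 = 224.95 kg/min

ṁ = 225 kg/min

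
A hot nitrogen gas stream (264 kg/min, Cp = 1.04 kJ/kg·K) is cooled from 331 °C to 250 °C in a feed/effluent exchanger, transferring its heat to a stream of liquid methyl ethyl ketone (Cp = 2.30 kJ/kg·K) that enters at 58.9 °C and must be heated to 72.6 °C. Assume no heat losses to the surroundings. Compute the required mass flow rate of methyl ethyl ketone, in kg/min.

Heat released by hot stream: Q = 264 × 1.04 × (331 − 250) = 22239 kJ/min
Energy balance on cold side (adiabatic exchanger): Q = ṁ_c·Cp_c·(T_c,out − T_c,in)
ṁ_c = 22239 / [2.30 × (72.6 − 58.9)] = 705.79 kg/min

ṁ_c = 706 kg/min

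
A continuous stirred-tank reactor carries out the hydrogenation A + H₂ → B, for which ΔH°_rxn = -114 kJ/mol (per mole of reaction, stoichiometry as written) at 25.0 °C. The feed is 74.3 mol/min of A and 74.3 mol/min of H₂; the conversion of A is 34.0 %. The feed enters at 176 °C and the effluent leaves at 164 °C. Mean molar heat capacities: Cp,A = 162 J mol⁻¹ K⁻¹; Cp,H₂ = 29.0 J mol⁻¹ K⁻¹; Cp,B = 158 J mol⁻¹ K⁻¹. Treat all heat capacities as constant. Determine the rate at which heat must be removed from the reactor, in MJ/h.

Q_out = 190 MJ/h

Extent of reaction ξ = 0.340 × 74.3 = 25.262 mol/min
Reaction term: ξ·ΔH°_rxn = 25.262 × -114 = -2879.9 kJ/min
Sensible, feed 176→25 °C: -2142.9 kJ/min
Outlet flows (mol/min): A 49.038, H₂ 49.038, B 25.262
Sensible, products 25→164 °C: 1856.7 kJ/min
Q = ΔH = -3166 kJ/min = -52.767 kW
Heat removed = 189.96 MJ/h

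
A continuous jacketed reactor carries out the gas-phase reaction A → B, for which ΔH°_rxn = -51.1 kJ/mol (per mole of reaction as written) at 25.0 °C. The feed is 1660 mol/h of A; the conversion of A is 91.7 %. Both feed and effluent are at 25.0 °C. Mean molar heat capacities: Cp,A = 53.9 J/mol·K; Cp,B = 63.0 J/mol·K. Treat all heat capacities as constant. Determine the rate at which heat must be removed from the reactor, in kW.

Extent of reaction ξ = 0.917 × 1660 = 1522.2 mol/h
Reaction term: ξ·ΔH°_rxn = 1522.2 × -51.1 = -77785 kJ/h
Q = ΔH = -77785 kJ/h = -21.607 kW
Heat removed = 21.607 kW

Q_out = 21.6 kW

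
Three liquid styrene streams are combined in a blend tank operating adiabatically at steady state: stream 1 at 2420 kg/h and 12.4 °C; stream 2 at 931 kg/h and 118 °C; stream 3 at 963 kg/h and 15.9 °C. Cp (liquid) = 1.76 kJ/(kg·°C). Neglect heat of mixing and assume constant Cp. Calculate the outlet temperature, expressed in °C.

No heat crosses the boundary, so H_out = H_in.
Σ ṁᵢCp,ᵢTᵢ = 2420×1.76×12.4 + 931×1.76×118 + 963×1.76×15.9 = 273110
Σ ṁᵢCp,ᵢ = 2420×1.76 + 931×1.76 + 963×1.76 = 7592.6
T_out = 273110 / 7592.6 = 35.971 °C

T_out = 36.0 °C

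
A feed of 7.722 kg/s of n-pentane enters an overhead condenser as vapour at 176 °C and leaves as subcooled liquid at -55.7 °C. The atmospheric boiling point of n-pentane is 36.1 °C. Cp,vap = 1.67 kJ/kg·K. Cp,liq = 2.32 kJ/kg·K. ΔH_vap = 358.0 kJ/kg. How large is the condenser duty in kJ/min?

Q_c = 373000 kJ/min

vapour 176→36.1 °C: -233.63 kJ/kg
condensation at 36.1 °C: -358 kJ/kg
liquid 36.1→-55.7 °C: -212.98 kJ/kg
Δh = -233.63 + -358 + -212.98 = -804.61 kJ/kg
Q = ṁ·Δh = 7.722 kg/s × -804.61 kJ/kg = -6213.2 kJ/s
|Q| = 6213.2 kW = 372790 kJ/min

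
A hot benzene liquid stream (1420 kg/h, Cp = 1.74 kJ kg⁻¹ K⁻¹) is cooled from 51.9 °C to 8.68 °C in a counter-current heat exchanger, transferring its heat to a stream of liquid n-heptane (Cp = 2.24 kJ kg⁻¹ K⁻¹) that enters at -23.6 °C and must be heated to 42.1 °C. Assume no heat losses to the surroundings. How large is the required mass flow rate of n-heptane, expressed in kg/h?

ṁ_c = 726 kg/h

Heat released by hot stream: Q = 1420 × 1.74 × (51.9 − 8.68) = 106790 kJ/h
Energy balance on cold side (adiabatic exchanger): Q = ṁ_c·Cp_c·(T_c,out − T_c,in)
ṁ_c = 106790 / [2.24 × (42.1 − -23.6)] = 725.62 kg/h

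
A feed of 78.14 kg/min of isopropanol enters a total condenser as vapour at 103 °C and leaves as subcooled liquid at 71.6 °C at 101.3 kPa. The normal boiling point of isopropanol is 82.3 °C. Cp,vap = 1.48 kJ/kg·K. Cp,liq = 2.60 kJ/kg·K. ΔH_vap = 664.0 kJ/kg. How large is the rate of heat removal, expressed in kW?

vapour 103→82.3 °C: -30.636 kJ/kg
condensation at 82.3 °C: -664 kJ/kg
liquid 82.3→71.6 °C: -27.82 kJ/kg
Δh = -30.636 + -664 + -27.82 = -722.46 kJ/kg
Q = ṁ·Δh = 78.14 kg/min × -722.46 kJ/kg = -56453 kJ/min
|Q| = 940.88 kW

Q_c = 941 kW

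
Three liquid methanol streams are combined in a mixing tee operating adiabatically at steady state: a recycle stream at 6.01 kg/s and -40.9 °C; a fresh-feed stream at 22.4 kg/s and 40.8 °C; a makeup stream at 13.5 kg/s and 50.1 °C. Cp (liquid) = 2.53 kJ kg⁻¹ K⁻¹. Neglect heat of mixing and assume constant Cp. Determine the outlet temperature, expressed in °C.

T_out = 32.1 °C

Adiabatic, steady state ⇒ Σ ṁᵢCp,ᵢ(T_out − Tᵢ) = 0
T_out = Σ ṁᵢCp,ᵢTᵢ / Σ ṁᵢCp,ᵢ
      = 3401.5 / 106.03 = 32.08 °C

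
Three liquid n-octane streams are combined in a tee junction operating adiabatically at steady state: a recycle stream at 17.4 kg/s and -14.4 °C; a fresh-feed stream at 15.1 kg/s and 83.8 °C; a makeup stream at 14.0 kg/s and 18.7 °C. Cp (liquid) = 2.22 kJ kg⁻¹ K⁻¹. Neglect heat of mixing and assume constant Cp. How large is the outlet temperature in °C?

T_out = 27.5 °C

Adiabatic, steady state ⇒ Σ ṁᵢCp,ᵢ(T_out − Tᵢ) = 0
Σ ṁᵢCp,ᵢTᵢ = 17.4×2.22×-14.4 + 15.1×2.22×83.8 + 14.0×2.22×18.7 = 2834.1
Σ ṁᵢCp,ᵢ = 17.4×2.22 + 15.1×2.22 + 14.0×2.22 = 103.23
T_out = 2834.1 / 103.23 = 27.454 °C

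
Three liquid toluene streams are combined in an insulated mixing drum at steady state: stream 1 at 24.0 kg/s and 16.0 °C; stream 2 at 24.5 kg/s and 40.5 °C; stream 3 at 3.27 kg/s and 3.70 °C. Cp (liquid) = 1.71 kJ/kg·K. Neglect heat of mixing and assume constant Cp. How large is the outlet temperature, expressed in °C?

Energy balance with Q = 0: Σ ṁᵢCp,ᵢ(T_out − Tᵢ) = 0
Σ ṁᵢCp,ᵢTᵢ = 24.0×1.71×16.0 + 24.5×1.71×40.5 + 3.27×1.71×3.70 = 2374.1
Σ ṁᵢCp,ᵢ = 24.0×1.71 + 24.5×1.71 + 3.27×1.71 = 88.527
T_out = 2374.1 / 88.527 = 26.818 °C

T_out = 26.8 °C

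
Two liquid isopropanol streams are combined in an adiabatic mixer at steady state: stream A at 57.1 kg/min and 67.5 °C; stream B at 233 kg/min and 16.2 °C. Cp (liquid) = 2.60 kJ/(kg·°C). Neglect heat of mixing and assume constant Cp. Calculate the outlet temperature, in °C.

T_out = 26.3 °C

Energy balance with Q = 0: Σ ṁᵢCp,ᵢ(T_out − Tᵢ) = 0
T_out = Σ ṁᵢCp,ᵢTᵢ / Σ ṁᵢCp,ᵢ
      = 19835 / 754.26 = 26.297 °C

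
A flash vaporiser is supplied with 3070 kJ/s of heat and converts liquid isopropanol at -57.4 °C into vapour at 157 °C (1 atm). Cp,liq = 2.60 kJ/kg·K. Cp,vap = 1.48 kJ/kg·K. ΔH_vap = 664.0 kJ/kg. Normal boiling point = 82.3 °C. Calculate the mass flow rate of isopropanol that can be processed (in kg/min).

Δh = 2.60×(82.3−-57.4) + 664.0 + 1.48×(157−82.3) = 1137.8 kJ/kg
Q = 3070 kJ/s = 3070 kJ/s = 184200 kJ/min
ṁ = Q/Δh = 184200 / 1137.8 = 161.89 kg/min

ṁ = 162 kg/min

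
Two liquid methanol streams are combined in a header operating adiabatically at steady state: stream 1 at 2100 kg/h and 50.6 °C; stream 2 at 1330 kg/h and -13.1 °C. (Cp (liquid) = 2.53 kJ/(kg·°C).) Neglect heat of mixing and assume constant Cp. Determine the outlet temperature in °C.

T_out = 25.9 °C

Energy balance with Q = 0: Σ ṁᵢCp,ᵢ(T_out − Tᵢ) = 0
Σ ṁᵢCp,ᵢTᵢ = 2100×2.53×50.6 + 1330×2.53×-13.1 = 224760
Σ ṁᵢCp,ᵢ = 2100×2.53 + 1330×2.53 = 8677.9
T_out = 224760 / 8677.9 = 25.9 °C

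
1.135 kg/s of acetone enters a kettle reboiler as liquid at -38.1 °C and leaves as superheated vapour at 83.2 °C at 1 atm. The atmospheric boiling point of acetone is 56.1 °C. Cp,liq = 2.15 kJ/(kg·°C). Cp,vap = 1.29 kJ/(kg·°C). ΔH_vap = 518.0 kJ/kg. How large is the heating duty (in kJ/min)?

liquid -38.1→56.1 °C: 202.53 kJ/kg
vaporisation at 56.1 °C: 518 kJ/kg
vapour 56.1→83.2 °C: 34.959 kJ/kg
Δh = 202.53 + 518 + 34.959 = 755.49 kJ/kg
Q = ṁ·Δh = 1.135 kg/s × 755.49 kJ/kg = 857.48 kJ/s
|Q| = 857.48 kW = 51449 kJ/min

Q = 51400 kJ/min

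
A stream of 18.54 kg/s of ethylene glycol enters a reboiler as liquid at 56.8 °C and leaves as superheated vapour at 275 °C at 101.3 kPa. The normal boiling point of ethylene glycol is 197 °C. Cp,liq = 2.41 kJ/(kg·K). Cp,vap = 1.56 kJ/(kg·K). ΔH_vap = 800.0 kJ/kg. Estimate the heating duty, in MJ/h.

liquid 56.8→197 °C: 337.88 kJ/kg
vaporisation at 197 °C: 800 kJ/kg
vapour 197→275 °C: 121.68 kJ/kg
Δh = 337.88 + 800 + 121.68 = 1259.6 kJ/kg
Q = ṁ·Δh = 18.54 kg/s × 1259.6 kJ/kg = 23352 kJ/s
|Q| = 23352 kW = 84068 MJ/h

Q = 84100 MJ/h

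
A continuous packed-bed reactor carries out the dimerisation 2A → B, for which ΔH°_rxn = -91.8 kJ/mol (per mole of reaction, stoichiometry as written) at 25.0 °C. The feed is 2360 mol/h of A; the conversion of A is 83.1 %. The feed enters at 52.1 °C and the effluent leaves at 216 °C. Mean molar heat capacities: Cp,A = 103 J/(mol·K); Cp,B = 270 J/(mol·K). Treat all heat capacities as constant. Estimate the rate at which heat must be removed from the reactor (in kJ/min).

Extent of reaction ξ = 0.831 × 2360 / 2 = 980.58 mol/h
Reaction term: ξ·ΔH°_rxn = 980.58 × -91.8 = -90017 kJ/h
Sensible, feed 52.1→25 °C: -6587.5 kJ/h
Outlet flows (mol/h): A 398.84, B 980.58
Sensible, products 25→216 °C: 58415 kJ/h
Q = ΔH = -38190 kJ/h = -10.608 kW
Heat removed = 636.5 kJ/min

Q_out = 636 kJ/min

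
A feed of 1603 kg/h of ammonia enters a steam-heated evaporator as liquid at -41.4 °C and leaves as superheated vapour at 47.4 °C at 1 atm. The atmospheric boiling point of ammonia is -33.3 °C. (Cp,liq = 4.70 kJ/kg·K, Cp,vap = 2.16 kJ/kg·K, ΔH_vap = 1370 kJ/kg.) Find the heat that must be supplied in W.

liquid -41.4→-33.3 °C: 38.07 kJ/kg
vaporisation at -33.3 °C: 1370 kJ/kg
vapour -33.3→47.4 °C: 174.31 kJ/kg
Δh = 38.07 + 1370 + 174.31 = 1582.4 kJ/kg
Q = ṁ·Δh = 1603 kg/h × 1582.4 kJ/kg = 2.5366e+06 kJ/h
|Q| = 704.6 kW = 704600 W

Q = 705000 W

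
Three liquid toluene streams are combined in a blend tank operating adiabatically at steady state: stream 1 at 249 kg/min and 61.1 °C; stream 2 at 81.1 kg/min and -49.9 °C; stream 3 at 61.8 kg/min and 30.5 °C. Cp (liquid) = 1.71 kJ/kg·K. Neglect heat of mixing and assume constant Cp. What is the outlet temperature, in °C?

T_out = 33.3 °C

Energy balance with Q = 0: Σ ṁᵢCp,ᵢ(T_out − Tᵢ) = 0
Σ ṁᵢCp,ᵢTᵢ = 249×1.71×61.1 + 81.1×1.71×-49.9 + 61.8×1.71×30.5 = 22319
Σ ṁᵢCp,ᵢ = 249×1.71 + 81.1×1.71 + 61.8×1.71 = 670.15
T_out = 22319 / 670.15 = 33.304 °C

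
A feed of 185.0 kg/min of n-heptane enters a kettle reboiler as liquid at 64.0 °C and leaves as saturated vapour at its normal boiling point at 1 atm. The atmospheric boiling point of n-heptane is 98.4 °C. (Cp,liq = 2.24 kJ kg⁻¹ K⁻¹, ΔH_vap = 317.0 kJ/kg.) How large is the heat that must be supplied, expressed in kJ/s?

liquid 64.0→98.4 °C: 77.056 kJ/kg
vaporisation at 98.4 °C: 317 kJ/kg
Δh = 77.056 + 317 = 394.06 kJ/kg
Q = ṁ·Δh = 185.0 kg/min × 394.06 kJ/kg = 72900 kJ/min
|Q| = 1215 kW

Q = 1220 kJ/s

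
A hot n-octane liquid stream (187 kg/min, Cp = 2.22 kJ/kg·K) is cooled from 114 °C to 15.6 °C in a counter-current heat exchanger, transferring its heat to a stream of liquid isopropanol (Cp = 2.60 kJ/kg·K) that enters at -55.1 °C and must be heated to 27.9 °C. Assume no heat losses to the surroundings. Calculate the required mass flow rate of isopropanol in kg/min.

ṁ_c = 189 kg/min

Heat released by hot stream: Q = 187 × 2.22 × (114 − 15.6) = 40850 kJ/min
Energy balance on cold side (adiabatic exchanger): Q = ṁ_c·Cp_c·(T_c,out − T_c,in)
ṁ_c = 40850 / [2.60 × (27.9 − -55.1)] = 189.29 kg/min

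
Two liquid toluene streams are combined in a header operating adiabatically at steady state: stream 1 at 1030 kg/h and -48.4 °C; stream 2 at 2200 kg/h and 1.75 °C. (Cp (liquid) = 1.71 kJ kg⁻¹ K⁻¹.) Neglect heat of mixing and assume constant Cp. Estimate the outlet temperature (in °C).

Energy balance with Q = 0: Σ ṁᵢCp,ᵢ(T_out − Tᵢ) = 0
T_out = Σ ṁᵢCp,ᵢTᵢ / Σ ṁᵢCp,ᵢ
      = -78663 / 5523.3 = -14.242 °C

T_out = -14.2 °C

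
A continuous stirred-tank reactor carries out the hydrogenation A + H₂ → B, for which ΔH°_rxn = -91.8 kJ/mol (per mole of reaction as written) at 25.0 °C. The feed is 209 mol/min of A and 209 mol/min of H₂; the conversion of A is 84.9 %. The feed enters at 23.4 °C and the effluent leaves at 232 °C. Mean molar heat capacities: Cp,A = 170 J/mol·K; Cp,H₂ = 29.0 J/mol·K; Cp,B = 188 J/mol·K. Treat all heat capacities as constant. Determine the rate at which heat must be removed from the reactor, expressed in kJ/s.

Q_out = 134 kJ/s

Extent of reaction ξ = 0.849 × 209 = 177.44 mol/min
Reaction term: ξ·ΔH°_rxn = 177.44 × -91.8 = -16289 kJ/min
Sensible, feed 23.4→25 °C: 66.546 kJ/min
Outlet flows (mol/min): A 31.559, H₂ 31.559, B 177.44
Sensible, products 25→232 °C: 8205.3 kJ/min
Q = ΔH = -8017.2 kJ/min = -133.62 kW
Heat removed = 133.62 kJ/s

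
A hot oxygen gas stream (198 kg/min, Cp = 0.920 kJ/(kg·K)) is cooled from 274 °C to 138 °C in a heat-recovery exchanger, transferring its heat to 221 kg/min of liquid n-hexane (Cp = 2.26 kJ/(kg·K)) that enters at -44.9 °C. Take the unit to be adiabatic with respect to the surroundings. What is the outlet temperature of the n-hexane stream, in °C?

T_c,out = 4.70 °C

Heat released by hot stream: Q = 198 × 0.920 × (274 − 138) = 24774 kJ/min
Energy balance on cold side (adiabatic exchanger): Q = ṁ_c·Cp_c·(T_c,out − T_c,in)
T_c,out = -44.9 + 24774/(221 × 2.26) = 4.7011 °C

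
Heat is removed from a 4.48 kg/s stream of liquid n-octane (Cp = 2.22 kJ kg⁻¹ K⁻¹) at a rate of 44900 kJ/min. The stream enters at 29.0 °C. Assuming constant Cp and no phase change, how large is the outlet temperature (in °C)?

T_out = -46.2 °C

Q = 44900 kJ/min = 748.33 kJ/s
ΔT = Q/(ṁ·Cp) = 748.33/(4.48×2.22) = 75.243 K
T_out = 29.0 − 75.243 = -46.243 °C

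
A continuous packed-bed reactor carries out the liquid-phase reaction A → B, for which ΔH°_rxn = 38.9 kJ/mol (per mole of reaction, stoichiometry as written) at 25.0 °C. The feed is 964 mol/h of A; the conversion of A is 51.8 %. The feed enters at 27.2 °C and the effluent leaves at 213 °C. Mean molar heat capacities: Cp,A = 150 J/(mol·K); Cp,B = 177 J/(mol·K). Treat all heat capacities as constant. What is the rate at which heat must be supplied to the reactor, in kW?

Extent of reaction ξ = 0.518 × 964 = 499.35 mol/h
Reaction term: ξ·ΔH°_rxn = 499.35 × 38.9 = 19425 kJ/h
Sensible, feed 27.2→25 °C: -318.12 kJ/h
Outlet flows (mol/h): A 464.65, B 499.35
Sensible, products 25→213 °C: 29720 kJ/h
Q = ΔH = 48826 kJ/h = 13.563 kW
Heat supplied = 13.563 kW

Q_in = 13.6 kW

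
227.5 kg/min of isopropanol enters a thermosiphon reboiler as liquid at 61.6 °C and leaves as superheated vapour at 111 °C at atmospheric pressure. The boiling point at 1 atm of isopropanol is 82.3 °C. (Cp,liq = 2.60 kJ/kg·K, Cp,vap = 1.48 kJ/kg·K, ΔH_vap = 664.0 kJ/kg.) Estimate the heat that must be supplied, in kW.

Q = 2880 kW

liquid 61.6→82.3 °C: 53.82 kJ/kg
vaporisation at 82.3 °C: 664 kJ/kg
vapour 82.3→111 °C: 42.476 kJ/kg
Δh = 53.82 + 664 + 42.476 = 760.3 kJ/kg
Q = ṁ·Δh = 227.5 kg/min × 760.3 kJ/kg = 172970 kJ/min
|Q| = 2882.8 kW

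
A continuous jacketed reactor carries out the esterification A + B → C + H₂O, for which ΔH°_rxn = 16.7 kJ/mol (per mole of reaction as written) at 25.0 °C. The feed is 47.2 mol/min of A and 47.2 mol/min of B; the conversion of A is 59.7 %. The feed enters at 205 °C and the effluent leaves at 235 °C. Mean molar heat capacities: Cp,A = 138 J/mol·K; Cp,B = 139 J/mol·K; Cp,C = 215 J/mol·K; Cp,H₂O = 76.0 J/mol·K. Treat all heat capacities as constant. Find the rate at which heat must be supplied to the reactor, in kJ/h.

Q_in = 56700 kJ/h

Extent of reaction ξ = 0.597 × 47.2 = 28.178 mol/min
Reaction term: ξ·ΔH°_rxn = 28.178 × 16.7 = 470.58 kJ/min
Sensible, feed 205→25 °C: -2353.4 kJ/min
Outlet flows (mol/min): A 19.022, B 19.022, C 28.178, H₂O 28.178
Sensible, products 25→235 °C: 2828.5 kJ/min
Q = ΔH = 945.66 kJ/min = 15.761 kW
Heat supplied = 56739 kJ/h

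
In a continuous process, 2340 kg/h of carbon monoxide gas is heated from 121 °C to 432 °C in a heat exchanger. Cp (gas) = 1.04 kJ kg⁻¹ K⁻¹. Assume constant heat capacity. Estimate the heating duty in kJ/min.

Q = ṁ·Cp·ΔT = 2340 × 1.04 × (432 − 121) = 756850 kJ/h
Converting: 756850 / 3600 s = 210.24 kW
Heating duty = 12614 kJ/min

Q = 12600 kJ/min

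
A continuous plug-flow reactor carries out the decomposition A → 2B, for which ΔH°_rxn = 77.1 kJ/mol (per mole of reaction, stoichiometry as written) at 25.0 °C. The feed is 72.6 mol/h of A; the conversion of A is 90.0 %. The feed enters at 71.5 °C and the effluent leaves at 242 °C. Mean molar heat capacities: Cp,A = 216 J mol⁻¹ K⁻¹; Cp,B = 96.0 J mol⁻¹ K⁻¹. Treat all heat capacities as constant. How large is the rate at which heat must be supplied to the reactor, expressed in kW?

Extent of reaction ξ = 0.900 × 72.6 = 65.34 mol/h
Reaction term: ξ·ΔH°_rxn = 65.34 × 77.1 = 5037.7 kJ/h
Sensible, feed 71.5→25 °C: -729.19 kJ/h
Outlet flows (mol/h): A 7.26, B 130.68
Sensible, products 25→242 °C: 3062.6 kJ/h
Q = ΔH = 7371.1 kJ/h = 2.0475 kW
Heat supplied = 2.0475 kW

Q_in = 2.05 kW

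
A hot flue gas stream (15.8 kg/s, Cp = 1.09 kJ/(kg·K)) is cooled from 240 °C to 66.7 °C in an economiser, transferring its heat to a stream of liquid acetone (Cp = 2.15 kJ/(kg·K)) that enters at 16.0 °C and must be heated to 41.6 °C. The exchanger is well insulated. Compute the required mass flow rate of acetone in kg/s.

Heat released by hot stream: Q = 15.8 × 1.09 × (240 − 66.7) = 2984.6 kJ/s
Energy balance on cold side (adiabatic exchanger): Q = ṁ_c·Cp_c·(T_c,out − T_c,in)
ṁ_c = 2984.6 / [2.15 × (41.6 − 16.0)] = 54.226 kg/s

ṁ_c = 54.2 kg/s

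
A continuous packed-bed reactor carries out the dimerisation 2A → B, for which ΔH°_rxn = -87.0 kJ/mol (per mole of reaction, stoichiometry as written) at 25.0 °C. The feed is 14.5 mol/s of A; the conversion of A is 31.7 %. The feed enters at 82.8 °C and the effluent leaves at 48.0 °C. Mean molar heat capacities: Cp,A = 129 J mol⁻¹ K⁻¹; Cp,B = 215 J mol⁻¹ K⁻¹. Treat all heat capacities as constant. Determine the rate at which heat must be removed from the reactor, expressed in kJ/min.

Q_out = 16000 kJ/min

Extent of reaction ξ = 0.317 × 14.5 / 2 = 2.2982 mol/s
Reaction term: ξ·ΔH°_rxn = 2.2982 × -87.0 = -199.95 kJ/s
Sensible, feed 82.8→25 °C: -108.11 kJ/s
Outlet flows (mol/s): A 9.9035, B 2.2982
Sensible, products 25→48.0 °C: 40.749 kJ/s
Q = ΔH = -267.31 kJ/s = -267.31 kW
Heat removed = 16039 kJ/min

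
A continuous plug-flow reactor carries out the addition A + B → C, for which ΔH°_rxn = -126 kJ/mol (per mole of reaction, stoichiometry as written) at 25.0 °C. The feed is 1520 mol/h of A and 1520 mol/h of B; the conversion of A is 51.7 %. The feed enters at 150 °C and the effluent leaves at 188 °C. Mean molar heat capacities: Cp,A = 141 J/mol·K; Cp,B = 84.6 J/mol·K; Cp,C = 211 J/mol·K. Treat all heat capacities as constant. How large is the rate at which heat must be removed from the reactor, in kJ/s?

Q_out = 24.4 kJ/s

Extent of reaction ξ = 0.517 × 1520 = 785.84 mol/h
Reaction term: ξ·ΔH°_rxn = 785.84 × -126 = -99016 kJ/h
Sensible, feed 150→25 °C: -42864 kJ/h
Outlet flows (mol/h): A 734.16, B 734.16, C 785.84
Sensible, products 25→188 °C: 54025 kJ/h
Q = ΔH = -87855 kJ/h = -24.404 kW
Heat removed = 24.404 kJ/s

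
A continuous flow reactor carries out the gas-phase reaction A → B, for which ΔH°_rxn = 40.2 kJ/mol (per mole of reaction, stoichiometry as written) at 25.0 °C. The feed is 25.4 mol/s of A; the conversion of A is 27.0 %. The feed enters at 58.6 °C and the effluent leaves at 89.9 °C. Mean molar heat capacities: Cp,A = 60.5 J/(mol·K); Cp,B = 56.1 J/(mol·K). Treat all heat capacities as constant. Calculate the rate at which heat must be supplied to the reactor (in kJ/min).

Extent of reaction ξ = 0.270 × 25.4 = 6.858 mol/s
Reaction term: ξ·ΔH°_rxn = 6.858 × 40.2 = 275.69 kJ/s
Sensible, feed 58.6→25 °C: -51.633 kJ/s
Outlet flows (mol/s): A 18.542, B 6.858
Sensible, products 25→89.9 °C: 97.773 kJ/s
Q = ΔH = 321.83 kJ/s = 321.83 kW
Heat supplied = 19310 kJ/min

Q_in = 19300 kJ/min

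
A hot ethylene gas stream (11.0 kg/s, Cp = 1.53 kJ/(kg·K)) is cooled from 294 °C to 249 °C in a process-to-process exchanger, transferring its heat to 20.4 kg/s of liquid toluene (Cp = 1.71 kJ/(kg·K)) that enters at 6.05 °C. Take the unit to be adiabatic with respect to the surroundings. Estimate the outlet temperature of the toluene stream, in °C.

Heat released by hot stream: Q = 11.0 × 1.53 × (294 − 249) = 757.35 kJ/s
Energy balance on cold side (adiabatic exchanger): Q = ṁ_c·Cp_c·(T_c,out − T_c,in)
T_c,out = 6.05 + 757.35/(20.4 × 1.71) = 27.761 °C

T_c,out = 27.8 °C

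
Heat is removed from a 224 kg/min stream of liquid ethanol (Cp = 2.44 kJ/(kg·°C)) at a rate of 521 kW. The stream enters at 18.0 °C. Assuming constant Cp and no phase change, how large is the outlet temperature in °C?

Q = 521 kW = 31260 kJ/min
ΔT = Q/(ṁ·Cp) = 31260/(224×2.44) = 57.194 K
T_out = 18.0 − 57.194 = -39.194 °C

T_out = -39.2 °C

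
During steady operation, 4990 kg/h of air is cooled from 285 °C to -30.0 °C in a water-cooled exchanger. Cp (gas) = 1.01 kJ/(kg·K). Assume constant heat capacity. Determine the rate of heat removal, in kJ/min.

Q_c = 26500 kJ/min

Q = ṁ·Cp·ΔT = 4990 × 1.01 × (-30.0 − 285) = -1.5876e+06 kJ/h
Converting: 1.5876e+06 / 3600 s = 440.99 kW
Cooling duty = 26459 kJ/min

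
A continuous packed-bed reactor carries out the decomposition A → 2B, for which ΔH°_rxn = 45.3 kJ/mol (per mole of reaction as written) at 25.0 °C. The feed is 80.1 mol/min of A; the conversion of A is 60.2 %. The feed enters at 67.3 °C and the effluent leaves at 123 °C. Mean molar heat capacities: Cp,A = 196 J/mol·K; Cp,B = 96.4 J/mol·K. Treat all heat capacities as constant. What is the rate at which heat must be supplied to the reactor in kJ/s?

Q_in = 50.7 kJ/s

Extent of reaction ξ = 0.602 × 80.1 = 48.22 mol/min
Reaction term: ξ·ΔH°_rxn = 48.22 × 45.3 = 2184.4 kJ/min
Sensible, feed 67.3→25 °C: -664.09 kJ/min
Outlet flows (mol/min): A 31.88, B 96.44
Sensible, products 25→123 °C: 1523.4 kJ/min
Q = ΔH = 3043.7 kJ/min = 50.729 kW
Heat supplied = 50.729 kJ/s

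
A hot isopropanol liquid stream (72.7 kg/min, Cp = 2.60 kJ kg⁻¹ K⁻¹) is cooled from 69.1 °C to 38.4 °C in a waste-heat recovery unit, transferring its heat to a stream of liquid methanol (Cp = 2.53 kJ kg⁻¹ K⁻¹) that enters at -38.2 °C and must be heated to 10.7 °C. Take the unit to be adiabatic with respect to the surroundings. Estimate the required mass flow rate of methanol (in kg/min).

Heat released by hot stream: Q = 72.7 × 2.60 × (69.1 − 38.4) = 5802.9 kJ/min
Energy balance on cold side (adiabatic exchanger): Q = ṁ_c·Cp_c·(T_c,out − T_c,in)
ṁ_c = 5802.9 / [2.53 × (10.7 − -38.2)] = 46.905 kg/min

ṁ_c = 46.9 kg/min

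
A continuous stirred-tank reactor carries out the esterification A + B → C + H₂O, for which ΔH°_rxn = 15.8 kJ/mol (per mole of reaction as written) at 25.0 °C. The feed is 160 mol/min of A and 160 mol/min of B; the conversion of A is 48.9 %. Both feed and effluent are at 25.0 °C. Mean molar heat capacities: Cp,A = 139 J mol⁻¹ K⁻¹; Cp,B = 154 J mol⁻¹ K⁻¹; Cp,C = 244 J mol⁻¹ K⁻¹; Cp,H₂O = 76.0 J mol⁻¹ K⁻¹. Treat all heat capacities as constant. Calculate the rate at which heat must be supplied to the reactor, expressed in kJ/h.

Extent of reaction ξ = 0.489 × 160 = 78.24 mol/min
Reaction term: ξ·ΔH°_rxn = 78.24 × 15.8 = 1236.2 kJ/min
Q = ΔH = 1236.2 kJ/min = 20.603 kW
Heat supplied = 74172 kJ/h

Q_in = 74200 kJ/h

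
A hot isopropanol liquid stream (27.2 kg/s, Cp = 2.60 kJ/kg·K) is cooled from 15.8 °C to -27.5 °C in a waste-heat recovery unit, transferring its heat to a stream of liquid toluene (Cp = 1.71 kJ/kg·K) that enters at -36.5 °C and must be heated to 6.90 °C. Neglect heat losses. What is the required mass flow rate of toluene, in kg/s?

Heat released by hot stream: Q = 27.2 × 2.60 × (15.8 − -27.5) = 3062.2 kJ/s
Energy balance on cold side (adiabatic exchanger): Q = ṁ_c·Cp_c·(T_c,out − T_c,in)
ṁ_c = 3062.2 / [1.71 × (6.90 − -36.5)] = 41.261 kg/s

ṁ_c = 41.3 kg/s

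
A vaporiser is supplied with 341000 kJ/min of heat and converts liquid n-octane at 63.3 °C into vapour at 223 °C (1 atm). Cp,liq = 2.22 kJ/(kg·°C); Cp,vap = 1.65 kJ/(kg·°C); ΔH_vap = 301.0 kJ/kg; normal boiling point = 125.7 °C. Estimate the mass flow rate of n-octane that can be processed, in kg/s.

ṁ = 9.47 kg/s

Δh = 2.22×(125.7−63.3) + 301.0 + 1.65×(223−125.7) = 600.07 kJ/kg
Q = 341000 kJ/min = 5683.3 kJ/s = 5683.3 kJ/s
ṁ = Q/Δh = 5683.3 / 600.07 = 9.4711 kg/s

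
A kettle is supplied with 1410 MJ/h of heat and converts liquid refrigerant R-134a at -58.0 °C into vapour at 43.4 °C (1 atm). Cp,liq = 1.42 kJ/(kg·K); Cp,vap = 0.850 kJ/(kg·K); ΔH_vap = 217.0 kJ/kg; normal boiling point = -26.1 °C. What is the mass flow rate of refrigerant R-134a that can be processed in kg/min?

Δh = 1.42×(-26.1−-58.0) + 217.0 + 0.850×(43.4−-26.1) = 321.37 kJ/kg
Q = 1410 MJ/h = 391.67 kJ/s = 23500 kJ/min
ṁ = Q/Δh = 23500 / 321.37 = 73.124 kg/min

ṁ = 73.1 kg/min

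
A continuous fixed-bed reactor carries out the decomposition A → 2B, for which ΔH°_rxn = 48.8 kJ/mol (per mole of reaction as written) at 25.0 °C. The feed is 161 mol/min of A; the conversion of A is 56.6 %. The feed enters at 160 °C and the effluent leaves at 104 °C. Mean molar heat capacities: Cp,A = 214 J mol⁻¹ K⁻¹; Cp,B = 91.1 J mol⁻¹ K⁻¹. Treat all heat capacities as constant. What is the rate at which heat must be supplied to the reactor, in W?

Extent of reaction ξ = 0.566 × 161 = 91.126 mol/min
Reaction term: ξ·ΔH°_rxn = 91.126 × 48.8 = 4446.9 kJ/min
Sensible, feed 160→25 °C: -4651.3 kJ/min
Outlet flows (mol/min): A 69.874, B 182.25
Sensible, products 25→104 °C: 2492.9 kJ/min
Q = ΔH = 2288.6 kJ/min = 38.143 kW
Heat supplied = 38143 W

Q_in = 38100 W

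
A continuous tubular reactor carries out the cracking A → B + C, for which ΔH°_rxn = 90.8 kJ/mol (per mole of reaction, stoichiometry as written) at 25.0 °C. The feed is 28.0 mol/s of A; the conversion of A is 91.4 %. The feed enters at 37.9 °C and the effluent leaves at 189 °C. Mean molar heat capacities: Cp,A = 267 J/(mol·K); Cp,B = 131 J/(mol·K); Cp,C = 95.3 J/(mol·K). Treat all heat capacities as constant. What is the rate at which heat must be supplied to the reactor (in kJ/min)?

Extent of reaction ξ = 0.914 × 28.0 = 25.592 mol/s
Reaction term: ξ·ΔH°_rxn = 25.592 × 90.8 = 2323.8 kJ/s
Sensible, feed 37.9→25 °C: -96.44 kJ/s
Outlet flows (mol/s): A 2.408, B 25.592, C 25.592
Sensible, products 25→189 °C: 1055.2 kJ/s
Q = ΔH = 3282.6 kJ/s = 3282.6 kW
Heat supplied = 196950 kJ/min

Q_in = 197000 kJ/min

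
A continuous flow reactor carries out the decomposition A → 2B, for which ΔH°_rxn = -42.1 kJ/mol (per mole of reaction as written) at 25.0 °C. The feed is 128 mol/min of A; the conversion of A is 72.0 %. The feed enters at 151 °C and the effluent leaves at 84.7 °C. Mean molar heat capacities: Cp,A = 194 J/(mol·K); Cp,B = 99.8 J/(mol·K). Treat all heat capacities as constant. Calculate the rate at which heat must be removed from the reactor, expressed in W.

Extent of reaction ξ = 0.720 × 128 = 92.16 mol/min
Reaction term: ξ·ΔH°_rxn = 92.16 × -42.1 = -3879.9 kJ/min
Sensible, feed 151→25 °C: -3128.8 kJ/min
Outlet flows (mol/min): A 35.84, B 184.32
Sensible, products 25→84.7 °C: 1513.3 kJ/min
Q = ΔH = -5495.5 kJ/min = -91.591 kW
Heat removed = 91591 W

Q_out = 91600 W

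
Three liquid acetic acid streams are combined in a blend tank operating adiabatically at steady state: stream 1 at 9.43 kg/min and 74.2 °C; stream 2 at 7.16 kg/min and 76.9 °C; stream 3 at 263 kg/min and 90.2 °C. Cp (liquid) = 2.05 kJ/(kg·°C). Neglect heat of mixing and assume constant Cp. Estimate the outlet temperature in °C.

T_out = 89.3 °C

Energy balance with Q = 0: Σ ṁᵢCp,ᵢ(T_out − Tᵢ) = 0
T_out = Σ ṁᵢCp,ᵢTᵢ / Σ ṁᵢCp,ᵢ
      = 51194 / 573.16 = 89.32 °C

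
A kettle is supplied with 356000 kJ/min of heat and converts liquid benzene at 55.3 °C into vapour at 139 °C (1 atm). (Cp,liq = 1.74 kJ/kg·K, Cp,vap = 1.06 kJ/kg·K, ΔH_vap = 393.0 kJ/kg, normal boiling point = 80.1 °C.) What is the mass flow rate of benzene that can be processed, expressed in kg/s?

ṁ = 11.9 kg/s

Δh = 1.74×(80.1−55.3) + 393.0 + 1.06×(139−80.1) = 498.59 kJ/kg
Q = 356000 kJ/min = 5933.3 kJ/s = 5933.3 kJ/s
ṁ = Q/Δh = 5933.3 / 498.59 = 11.9 kg/s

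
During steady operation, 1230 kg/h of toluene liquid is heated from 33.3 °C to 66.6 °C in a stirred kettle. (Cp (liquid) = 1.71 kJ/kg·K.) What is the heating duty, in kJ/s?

Q = 19.5 kJ/s

Q = ṁ·Cp·ΔT = 1230 × 1.71 × (66.6 − 33.3) = 70040 kJ/h
Converting: 70040 / 3600 s = 19.456 kW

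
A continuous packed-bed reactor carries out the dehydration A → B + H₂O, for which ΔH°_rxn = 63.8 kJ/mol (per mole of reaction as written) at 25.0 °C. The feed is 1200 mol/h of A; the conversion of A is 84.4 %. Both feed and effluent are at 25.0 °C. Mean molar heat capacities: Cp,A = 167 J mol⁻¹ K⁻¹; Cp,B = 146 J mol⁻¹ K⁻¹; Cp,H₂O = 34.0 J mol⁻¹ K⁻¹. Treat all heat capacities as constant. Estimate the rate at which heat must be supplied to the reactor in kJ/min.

Q_in = 1080 kJ/min

Extent of reaction ξ = 0.844 × 1200 = 1012.8 mol/h
Reaction term: ξ·ΔH°_rxn = 1012.8 × 63.8 = 64617 kJ/h
Q = ΔH = 64617 kJ/h = 17.949 kW
Heat supplied = 1076.9 kJ/min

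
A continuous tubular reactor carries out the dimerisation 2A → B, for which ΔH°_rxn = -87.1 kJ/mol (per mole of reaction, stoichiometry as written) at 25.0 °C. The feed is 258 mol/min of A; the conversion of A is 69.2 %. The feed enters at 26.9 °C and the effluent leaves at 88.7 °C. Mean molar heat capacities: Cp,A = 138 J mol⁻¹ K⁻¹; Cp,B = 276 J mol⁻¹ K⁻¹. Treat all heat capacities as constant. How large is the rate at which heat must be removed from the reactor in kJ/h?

Extent of reaction ξ = 0.692 × 258 / 2 = 89.268 mol/min
Reaction term: ξ·ΔH°_rxn = 89.268 × -87.1 = -7775.2 kJ/min
Sensible, feed 26.9→25 °C: -67.648 kJ/min
Outlet flows (mol/min): A 79.464, B 89.268
Sensible, products 25→88.7 °C: 2268 kJ/min
Q = ΔH = -5574.9 kJ/min = -92.915 kW
Heat removed = 334490 kJ/h

Q_out = 334000 kJ/h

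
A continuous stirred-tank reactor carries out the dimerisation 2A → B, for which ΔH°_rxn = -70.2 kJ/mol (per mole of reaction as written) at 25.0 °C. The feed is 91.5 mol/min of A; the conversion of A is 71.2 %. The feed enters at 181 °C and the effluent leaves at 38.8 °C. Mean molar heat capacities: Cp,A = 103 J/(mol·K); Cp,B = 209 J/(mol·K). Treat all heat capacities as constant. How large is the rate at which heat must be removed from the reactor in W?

Q_out = 60400 W

Extent of reaction ξ = 0.712 × 91.5 / 2 = 32.574 mol/min
Reaction term: ξ·ΔH°_rxn = 32.574 × -70.2 = -2286.7 kJ/min
Sensible, feed 181→25 °C: -1470.2 kJ/min
Outlet flows (mol/min): A 26.352, B 32.574
Sensible, products 25→38.8 °C: 131.41 kJ/min
Q = ΔH = -3625.5 kJ/min = -60.425 kW
Heat removed = 60425 W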